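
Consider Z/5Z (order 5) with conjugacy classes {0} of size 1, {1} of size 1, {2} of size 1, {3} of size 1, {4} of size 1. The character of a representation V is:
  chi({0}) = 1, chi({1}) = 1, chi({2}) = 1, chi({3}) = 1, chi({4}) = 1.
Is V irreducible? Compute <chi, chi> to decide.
Irreducible: <chi, chi> = 1.

Working: <chi, chi> = (1/|G|) sum_C |C| * |chi(C)|^2 = (1/5)[1*|1|^2 + 1*|1|^2 + 1*|1|^2 + 1*|1|^2 + 1*|1|^2]
  = (1/5)[(1) + (1) + (1) + (1) + (1)] = 5/5 = 1.
(Exp terms are combined using exp(i*s)*conj(exp(i*t)) = exp(i*(s-t)), and sums of them are collapsed using the identity that for every m > 1 the m distinct m-th roots of unity sum to 0, e.g. 1 + exp(2*I*pi/3) + exp(-2*I*pi/3) = 0.)
A character is irreducible iff <chi, chi> = 1, so this representation is irreducible.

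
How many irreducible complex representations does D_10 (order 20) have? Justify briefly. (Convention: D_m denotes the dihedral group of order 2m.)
8

Explanation: The number of irreducible complex representations of a finite group equals its number of conjugacy classes. D_10 has 8 conjugacy classes (n/2 + 3 for n even), so D_10 (order 20) has exactly 8 irreducible complex representations.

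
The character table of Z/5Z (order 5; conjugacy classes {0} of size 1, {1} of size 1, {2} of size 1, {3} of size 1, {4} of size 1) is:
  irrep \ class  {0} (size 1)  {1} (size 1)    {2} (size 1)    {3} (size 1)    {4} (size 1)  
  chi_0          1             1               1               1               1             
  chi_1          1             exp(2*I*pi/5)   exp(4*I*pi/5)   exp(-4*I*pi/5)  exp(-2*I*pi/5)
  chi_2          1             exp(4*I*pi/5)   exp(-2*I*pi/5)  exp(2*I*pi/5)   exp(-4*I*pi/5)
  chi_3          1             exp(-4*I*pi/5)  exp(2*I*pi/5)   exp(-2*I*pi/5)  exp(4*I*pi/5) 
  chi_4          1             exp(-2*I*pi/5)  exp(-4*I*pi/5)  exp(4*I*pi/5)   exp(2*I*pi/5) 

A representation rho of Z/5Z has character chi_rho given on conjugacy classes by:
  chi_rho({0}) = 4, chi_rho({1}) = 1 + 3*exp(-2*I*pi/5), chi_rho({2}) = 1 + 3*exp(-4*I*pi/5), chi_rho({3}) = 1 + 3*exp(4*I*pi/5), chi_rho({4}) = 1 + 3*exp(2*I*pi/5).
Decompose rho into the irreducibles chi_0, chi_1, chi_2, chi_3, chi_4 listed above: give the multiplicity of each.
Multiplicities: chi_0: 1, chi_1: 0, chi_2: 0, chi_3: 0, chi_4: 3.

Why: Use <chi_rho, chi> = (1/|G|) sum_C |C| * chi_rho(C) * conj(chi(C)) with |G| = 5 for each irreducible chi in the table:
  <chi_rho, chi_0> = (1/5)[1*(4)*conj(1) + 1*(1 + 3*exp(-2*I*pi/5))*conj(1) + 1*(1 + 3*exp(-4*I*pi/5))*conj(1) + 1*(1 + 3*exp(4*I*pi/5))*conj(1) + 1*(1 + 3*exp(2*I*pi/5))*conj(1)]
      = (1/5)[(4) + (1 + 3*exp(-2*I*pi/5)) + (1 + 3*exp(-4*I*pi/5)) + (1 + 3*exp(4*I*pi/5)) + (1 + 3*exp(2*I*pi/5))] = 5/5 = 1
  <chi_rho, chi_1> = (1/5)[1*(4)*conj(1) + 1*(1 + 3*exp(-2*I*pi/5))*conj(exp(2*I*pi/5)) + 1*(1 + 3*exp(-4*I*pi/5))*conj(exp(4*I*pi/5)) + 1*(1 + 3*exp(4*I*pi/5))*conj(exp(-4*I*pi/5)) + 1*(1 + 3*exp(2*I*pi/5))*conj(exp(-2*I*pi/5))]
      = (1/5)[(4) + (3*exp(-4*I*pi/5) + exp(-2*I*pi/5)) + (exp(-4*I*pi/5) + 3*exp(2*I*pi/5)) + (3*exp(-2*I*pi/5) + exp(4*I*pi/5)) + (exp(2*I*pi/5) + 3*exp(4*I*pi/5))] = 0/5 = 0
  <chi_rho, chi_2> = (1/5)[1*(4)*conj(1) + 1*(1 + 3*exp(-2*I*pi/5))*conj(exp(4*I*pi/5)) + 1*(1 + 3*exp(-4*I*pi/5))*conj(exp(-2*I*pi/5)) + 1*(1 + 3*exp(4*I*pi/5))*conj(exp(2*I*pi/5)) + 1*(1 + 3*exp(2*I*pi/5))*conj(exp(-4*I*pi/5))]
      = (1/5)[(4) + (exp(-4*I*pi/5) + 3*exp(4*I*pi/5)) + (3*exp(-2*I*pi/5) + exp(2*I*pi/5)) + (exp(-2*I*pi/5) + 3*exp(2*I*pi/5)) + (3*exp(-4*I*pi/5) + exp(4*I*pi/5))] = 0/5 = 0
  <chi_rho, chi_3> = (1/5)[1*(4)*conj(1) + 1*(1 + 3*exp(-2*I*pi/5))*conj(exp(-4*I*pi/5)) + 1*(1 + 3*exp(-4*I*pi/5))*conj(exp(2*I*pi/5)) + 1*(1 + 3*exp(4*I*pi/5))*conj(exp(-2*I*pi/5)) + 1*(1 + 3*exp(2*I*pi/5))*conj(exp(4*I*pi/5))]
      = (1/5)[(4) + (exp(4*I*pi/5) + 3*exp(2*I*pi/5)) + (exp(-2*I*pi/5) + 3*exp(4*I*pi/5)) + (3*exp(-4*I*pi/5) + exp(2*I*pi/5)) + (3*exp(-2*I*pi/5) + exp(-4*I*pi/5))] = 0/5 = 0
  <chi_rho, chi_4> = (1/5)[1*(4)*conj(1) + 1*(1 + 3*exp(-2*I*pi/5))*conj(exp(-2*I*pi/5)) + 1*(1 + 3*exp(-4*I*pi/5))*conj(exp(-4*I*pi/5)) + 1*(1 + 3*exp(4*I*pi/5))*conj(exp(4*I*pi/5)) + 1*(1 + 3*exp(2*I*pi/5))*conj(exp(2*I*pi/5))]
      = (1/5)[(4) + (3 + exp(2*I*pi/5)) + (3 + exp(4*I*pi/5)) + (3 + exp(-4*I*pi/5)) + (3 + exp(-2*I*pi/5))] = 15/5 = 3
(Exp terms are combined using exp(i*s)*conj(exp(i*t)) = exp(i*(s-t)), and sums of them are collapsed using the identity that for every m > 1 the m distinct m-th roots of unity sum to 0, e.g. 1 + exp(2*I*pi/3) + exp(-2*I*pi/3) = 0.)
Dimension check: dim(rho) = sum (mult * dim) = 1*1 + 0*1 + 0*1 + 0*1 + 3*1 = 4 = chi_rho(e) = 4.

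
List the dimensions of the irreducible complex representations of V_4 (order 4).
Dimensions: 1, 1, 1, 1

Argument: There are 4 irreducibles (= number of conjugacy classes). Their dimensions d_i satisfy sum d_i^2 = |G| = 4: 1 + 1 + 1 + 1 = 4.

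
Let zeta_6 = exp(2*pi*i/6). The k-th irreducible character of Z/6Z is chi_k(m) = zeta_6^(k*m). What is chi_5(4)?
chi_5(4) = zeta_6^20 = exp(2*I*pi/3)

Details: chi_5(4) = zeta_6^(5*4) = zeta_6^20. Since zeta_6^6 = 1, this equals zeta_6^2 = exp(2*pi*i*2/6) = exp(2*I*pi/3).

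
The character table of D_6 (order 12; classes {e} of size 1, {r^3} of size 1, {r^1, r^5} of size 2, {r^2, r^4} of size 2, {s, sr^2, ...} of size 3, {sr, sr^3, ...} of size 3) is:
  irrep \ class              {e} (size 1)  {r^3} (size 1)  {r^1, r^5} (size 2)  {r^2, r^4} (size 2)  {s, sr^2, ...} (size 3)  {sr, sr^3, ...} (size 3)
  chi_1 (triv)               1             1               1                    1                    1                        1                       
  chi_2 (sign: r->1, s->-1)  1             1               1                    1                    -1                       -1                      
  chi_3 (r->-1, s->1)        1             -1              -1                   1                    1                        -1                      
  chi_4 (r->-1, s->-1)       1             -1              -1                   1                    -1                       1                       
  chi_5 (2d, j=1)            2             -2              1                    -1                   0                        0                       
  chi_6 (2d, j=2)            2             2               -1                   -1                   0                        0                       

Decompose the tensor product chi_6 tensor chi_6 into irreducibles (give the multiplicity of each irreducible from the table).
chi_6 tensor chi_6 = chi_1 + chi_2 + chi_6 (all other irreducibles have multiplicity 0).

Solution. The character of a tensor product is the pointwise product (chi_6 * chi_6)(C) = chi_6(C) * chi_6(C):
  {e}: (2)*(2), {r^3}: (2)*(2), {r^1, r^5}: (-1)*(-1), {r^2, r^4}: (-1)*(-1), {s, sr^2, ...}: (0)*(0), {sr, sr^3, ...}: (0)*(0)
so (chi_6 * chi_6) takes values
  {e} -> 4, {r^3} -> 4, {r^1, r^5} -> 1, {r^2, r^4} -> 1, {s, sr^2, ...} -> 0, {sr, sr^3, ...} -> 0.
Now take the inner product of this character with each irreducible chi from the table, <chi_6*chi_6, chi> = (1/12) sum_C |C| (chi_6*chi_6)(C) conj(chi(C)):
  <chi_6*chi_6, chi_1> = (1/12)[1*(4)*conj(1) + 1*(4)*conj(1) + 2*(1)*conj(1) + 2*(1)*conj(1) + 3*(0)*conj(1) + 3*(0)*conj(1)]
      = (1/12)[(4) + (4) + (2) + (2) + (0) + (0)] = 12/12 = 1
  <chi_6*chi_6, chi_2> = (1/12)[1*(4)*conj(1) + 1*(4)*conj(1) + 2*(1)*conj(1) + 2*(1)*conj(1) + 3*(0)*conj(-1) + 3*(0)*conj(-1)]
      = (1/12)[(4) + (4) + (2) + (2) + (0) + (0)] = 12/12 = 1
  <chi_6*chi_6, chi_3> = (1/12)[1*(4)*conj(1) + 1*(4)*conj(-1) + 2*(1)*conj(-1) + 2*(1)*conj(1) + 3*(0)*conj(1) + 3*(0)*conj(-1)]
      = (1/12)[(4) + (-4) + (-2) + (2) + (0) + (0)] = 0/12 = 0
  <chi_6*chi_6, chi_4> = (1/12)[1*(4)*conj(1) + 1*(4)*conj(-1) + 2*(1)*conj(-1) + 2*(1)*conj(1) + 3*(0)*conj(-1) + 3*(0)*conj(1)]
      = (1/12)[(4) + (-4) + (-2) + (2) + (0) + (0)] = 0/12 = 0
  <chi_6*chi_6, chi_5> = (1/12)[1*(4)*conj(2) + 1*(4)*conj(-2) + 2*(1)*conj(1) + 2*(1)*conj(-1) + 3*(0)*conj(0) + 3*(0)*conj(0)]
      = (1/12)[(8) + (-8) + (2) + (-2) + (0) + (0)] = 0/12 = 0
  <chi_6*chi_6, chi_6> = (1/12)[1*(4)*conj(2) + 1*(4)*conj(2) + 2*(1)*conj(-1) + 2*(1)*conj(-1) + 3*(0)*conj(0) + 3*(0)*conj(0)]
      = (1/12)[(8) + (8) + (-2) + (-2) + (0) + (0)] = 12/12 = 1
Hence the multiplicities are chi_1: 1, chi_2: 1, chi_6: 1. Dimension check: dim(chi_6)*dim(chi_6) = 2*2 = 4 and sum (mult * dim) = 1*1 + 1*1 + 1*2 = 4.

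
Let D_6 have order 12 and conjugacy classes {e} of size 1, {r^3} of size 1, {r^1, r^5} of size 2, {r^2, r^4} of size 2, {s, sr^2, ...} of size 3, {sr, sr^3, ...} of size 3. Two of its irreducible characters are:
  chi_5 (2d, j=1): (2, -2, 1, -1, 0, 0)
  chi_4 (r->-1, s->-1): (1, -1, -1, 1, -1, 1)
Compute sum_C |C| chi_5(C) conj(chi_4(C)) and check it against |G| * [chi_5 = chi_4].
Sum = 0; so <chi_5, chi_4> = 0 (distinct irreducibles are orthogonal).

Solution. Compute term by term over conjugacy classes (|C| * chi_5(C) * conj(chi_4(C))):
  1*(2)*conj(1) + 1*(-2)*conj(-1) + 2*(1)*conj(-1) + 2*(-1)*conj(1) + 3*(0)*conj(-1) + 3*(0)*conj(1)
  = (2) + (2) + (-2) + (-2) + (0) + (0)
  = 0.
Dividing by |G| = 12 gives 0/12 = 0, matching the row-orthogonality relation <chi_5, chi_4> = [chi_5 = chi_4].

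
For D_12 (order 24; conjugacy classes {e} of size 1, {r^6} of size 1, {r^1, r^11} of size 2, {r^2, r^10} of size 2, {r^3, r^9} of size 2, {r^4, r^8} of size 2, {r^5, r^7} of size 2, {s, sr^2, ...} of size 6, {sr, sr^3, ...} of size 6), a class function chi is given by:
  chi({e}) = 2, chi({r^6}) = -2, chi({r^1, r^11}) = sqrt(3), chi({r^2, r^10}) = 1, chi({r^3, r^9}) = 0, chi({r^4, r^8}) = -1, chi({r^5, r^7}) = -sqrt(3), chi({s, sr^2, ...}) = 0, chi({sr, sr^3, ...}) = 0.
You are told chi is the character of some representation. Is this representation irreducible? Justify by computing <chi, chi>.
Irreducible: <chi, chi> = 1.

Reasoning: <chi, chi> = (1/|G|) sum_C |C| * |chi(C)|^2 = (1/24)[1*|2|^2 + 1*|-2|^2 + 2*|sqrt(3)|^2 + 2*|1|^2 + 2*|0|^2 + 2*|-1|^2 + 2*|-sqrt(3)|^2 + 6*|0|^2 + 6*|0|^2]
  = (1/24)[(4) + (4) + (6) + (2) + (0) + (2) + (6) + (0) + (0)] = 24/24 = 1.
A character is irreducible iff <chi, chi> = 1, so this representation is irreducible.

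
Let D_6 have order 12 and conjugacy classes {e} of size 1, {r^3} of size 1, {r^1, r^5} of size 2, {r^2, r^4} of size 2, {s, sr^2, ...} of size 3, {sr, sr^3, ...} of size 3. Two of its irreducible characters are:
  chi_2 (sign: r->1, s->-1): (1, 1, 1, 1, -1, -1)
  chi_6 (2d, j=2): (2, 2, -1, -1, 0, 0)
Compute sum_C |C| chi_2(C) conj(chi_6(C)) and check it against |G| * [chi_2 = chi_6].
Sum = 0; so <chi_2, chi_6> = 0 (distinct irreducibles are orthogonal).

Solution. Compute term by term over conjugacy classes (|C| * chi_2(C) * conj(chi_6(C))):
  1*(1)*conj(2) + 1*(1)*conj(2) + 2*(1)*conj(-1) + 2*(1)*conj(-1) + 3*(-1)*conj(0) + 3*(-1)*conj(0)
  = (2) + (2) + (-2) + (-2) + (0) + (0)
  = 0.
Dividing by |G| = 12 gives 0/12 = 0, matching the row-orthogonality relation <chi_2, chi_6> = [chi_2 = chi_6].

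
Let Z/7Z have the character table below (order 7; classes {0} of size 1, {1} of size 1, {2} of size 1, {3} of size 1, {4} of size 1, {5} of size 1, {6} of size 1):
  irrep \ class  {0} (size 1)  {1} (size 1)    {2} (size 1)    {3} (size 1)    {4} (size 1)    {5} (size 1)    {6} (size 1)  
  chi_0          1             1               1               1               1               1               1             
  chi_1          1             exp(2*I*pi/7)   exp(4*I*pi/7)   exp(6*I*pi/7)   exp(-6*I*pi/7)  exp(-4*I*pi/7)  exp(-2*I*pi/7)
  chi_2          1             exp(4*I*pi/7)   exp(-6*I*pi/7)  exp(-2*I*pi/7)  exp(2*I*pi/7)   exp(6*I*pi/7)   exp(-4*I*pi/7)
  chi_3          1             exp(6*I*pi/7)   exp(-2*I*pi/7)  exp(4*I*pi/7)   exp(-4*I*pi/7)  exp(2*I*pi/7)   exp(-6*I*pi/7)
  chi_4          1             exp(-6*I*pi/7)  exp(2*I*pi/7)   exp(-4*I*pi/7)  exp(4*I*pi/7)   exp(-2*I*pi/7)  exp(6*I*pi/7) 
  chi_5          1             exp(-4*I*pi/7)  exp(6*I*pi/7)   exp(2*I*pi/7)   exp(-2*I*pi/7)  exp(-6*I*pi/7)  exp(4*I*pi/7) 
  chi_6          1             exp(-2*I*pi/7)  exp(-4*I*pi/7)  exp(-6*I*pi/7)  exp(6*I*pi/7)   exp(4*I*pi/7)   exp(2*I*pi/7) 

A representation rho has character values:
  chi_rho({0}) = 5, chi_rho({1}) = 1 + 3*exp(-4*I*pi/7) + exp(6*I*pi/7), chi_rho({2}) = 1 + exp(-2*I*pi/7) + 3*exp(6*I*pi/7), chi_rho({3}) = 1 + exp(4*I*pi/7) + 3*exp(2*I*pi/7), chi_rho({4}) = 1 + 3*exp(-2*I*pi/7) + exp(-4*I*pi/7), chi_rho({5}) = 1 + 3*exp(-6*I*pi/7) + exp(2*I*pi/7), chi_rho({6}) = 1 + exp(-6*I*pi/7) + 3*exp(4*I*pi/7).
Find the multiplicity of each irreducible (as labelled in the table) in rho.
Multiplicities: chi_0: 1, chi_1: 0, chi_2: 0, chi_3: 1, chi_4: 0, chi_5: 3, chi_6: 0.

Justification: Use <chi_rho, chi> = (1/|G|) sum_C |C| * chi_rho(C) * conj(chi(C)) with |G| = 7 for each irreducible chi in the table:
  <chi_rho, chi_0> = (1/7)[1*(5)*conj(1) + 1*(1 + 3*exp(-4*I*pi/7) + exp(6*I*pi/7))*conj(1) + 1*(1 + exp(-2*I*pi/7) + 3*exp(6*I*pi/7))*conj(1) + 1*(1 + exp(4*I*pi/7) + 3*exp(2*I*pi/7))*conj(1) + 1*(1 + 3*exp(-2*I*pi/7) + exp(-4*I*pi/7))*conj(1) + 1*(1 + 3*exp(-6*I*pi/7) + exp(2*I*pi/7))*conj(1) + 1*(1 + exp(-6*I*pi/7) + 3*exp(4*I*pi/7))*conj(1)]
      = (1/7)[(5) + (1 + 3*exp(-4*I*pi/7) + exp(6*I*pi/7)) + (1 + exp(-2*I*pi/7) + 3*exp(6*I*pi/7)) + (1 + exp(4*I*pi/7) + 3*exp(2*I*pi/7)) + (1 + 3*exp(-2*I*pi/7) + exp(-4*I*pi/7)) + (1 + 3*exp(-6*I*pi/7) + exp(2*I*pi/7)) + (1 + exp(-6*I*pi/7) + 3*exp(4*I*pi/7))] = 7/7 = 1
  <chi_rho, chi_1> = (1/7)[1*(5)*conj(1) + 1*(1 + 3*exp(-4*I*pi/7) + exp(6*I*pi/7))*conj(exp(2*I*pi/7)) + 1*(1 + exp(-2*I*pi/7) + 3*exp(6*I*pi/7))*conj(exp(4*I*pi/7)) + 1*(1 + exp(4*I*pi/7) + 3*exp(2*I*pi/7))*conj(exp(6*I*pi/7)) + 1*(1 + 3*exp(-2*I*pi/7) + exp(-4*I*pi/7))*conj(exp(-6*I*pi/7)) + 1*(1 + 3*exp(-6*I*pi/7) + exp(2*I*pi/7))*conj(exp(-4*I*pi/7)) + 1*(1 + exp(-6*I*pi/7) + 3*exp(4*I*pi/7))*conj(exp(-2*I*pi/7))]
      = (1/7)[(5) + (3*exp(-6*I*pi/7) + exp(-2*I*pi/7) + exp(4*I*pi/7)) + (exp(-4*I*pi/7) + exp(-6*I*pi/7) + 3*exp(2*I*pi/7)) + (3*exp(-4*I*pi/7) + exp(-2*I*pi/7) + exp(-6*I*pi/7)) + (exp(6*I*pi/7) + exp(2*I*pi/7) + 3*exp(4*I*pi/7)) + (3*exp(-2*I*pi/7) + exp(6*I*pi/7) + exp(4*I*pi/7)) + (exp(-4*I*pi/7) + exp(2*I*pi/7) + 3*exp(6*I*pi/7))] = 0/7 = 0
  <chi_rho, chi_2> = (1/7)[1*(5)*conj(1) + 1*(1 + 3*exp(-4*I*pi/7) + exp(6*I*pi/7))*conj(exp(4*I*pi/7)) + 1*(1 + exp(-2*I*pi/7) + 3*exp(6*I*pi/7))*conj(exp(-6*I*pi/7)) + 1*(1 + exp(4*I*pi/7) + 3*exp(2*I*pi/7))*conj(exp(-2*I*pi/7)) + 1*(1 + 3*exp(-2*I*pi/7) + exp(-4*I*pi/7))*conj(exp(2*I*pi/7)) + 1*(1 + 3*exp(-6*I*pi/7) + exp(2*I*pi/7))*conj(exp(6*I*pi/7)) + 1*(1 + exp(-6*I*pi/7) + 3*exp(4*I*pi/7))*conj(exp(-4*I*pi/7))]
      = (1/7)[(5) + (exp(-4*I*pi/7) + exp(2*I*pi/7) + 3*exp(6*I*pi/7)) + (3*exp(-2*I*pi/7) + exp(6*I*pi/7) + exp(4*I*pi/7)) + (exp(6*I*pi/7) + exp(2*I*pi/7) + 3*exp(4*I*pi/7)) + (3*exp(-4*I*pi/7) + exp(-2*I*pi/7) + exp(-6*I*pi/7)) + (exp(-4*I*pi/7) + exp(-6*I*pi/7) + 3*exp(2*I*pi/7)) + (3*exp(-6*I*pi/7) + exp(-2*I*pi/7) + exp(4*I*pi/7))] = 0/7 = 0
  <chi_rho, chi_3> = (1/7)[1*(5)*conj(1) + 1*(1 + 3*exp(-4*I*pi/7) + exp(6*I*pi/7))*conj(exp(6*I*pi/7)) + 1*(1 + exp(-2*I*pi/7) + 3*exp(6*I*pi/7))*conj(exp(-2*I*pi/7)) + 1*(1 + exp(4*I*pi/7) + 3*exp(2*I*pi/7))*conj(exp(4*I*pi/7)) + 1*(1 + 3*exp(-2*I*pi/7) + exp(-4*I*pi/7))*conj(exp(-4*I*pi/7)) + 1*(1 + 3*exp(-6*I*pi/7) + exp(2*I*pi/7))*conj(exp(2*I*pi/7)) + 1*(1 + exp(-6*I*pi/7) + 3*exp(4*I*pi/7))*conj(exp(-6*I*pi/7))]
      = (1/7)[(5) + (1 + exp(-6*I*pi/7) + 3*exp(4*I*pi/7)) + (1 + 3*exp(-6*I*pi/7) + exp(2*I*pi/7)) + (1 + 3*exp(-2*I*pi/7) + exp(-4*I*pi/7)) + (1 + exp(4*I*pi/7) + 3*exp(2*I*pi/7)) + (1 + exp(-2*I*pi/7) + 3*exp(6*I*pi/7)) + (1 + 3*exp(-4*I*pi/7) + exp(6*I*pi/7))] = 7/7 = 1
  <chi_rho, chi_4> = (1/7)[1*(5)*conj(1) + 1*(1 + 3*exp(-4*I*pi/7) + exp(6*I*pi/7))*conj(exp(-6*I*pi/7)) + 1*(1 + exp(-2*I*pi/7) + 3*exp(6*I*pi/7))*conj(exp(2*I*pi/7)) + 1*(1 + exp(4*I*pi/7) + 3*exp(2*I*pi/7))*conj(exp(-4*I*pi/7)) + 1*(1 + 3*exp(-2*I*pi/7) + exp(-4*I*pi/7))*conj(exp(4*I*pi/7)) + 1*(1 + 3*exp(-6*I*pi/7) + exp(2*I*pi/7))*conj(exp(-2*I*pi/7)) + 1*(1 + exp(-6*I*pi/7) + 3*exp(4*I*pi/7))*conj(exp(6*I*pi/7))]
      = (1/7)[(5) + (exp(-2*I*pi/7) + exp(6*I*pi/7) + 3*exp(2*I*pi/7)) + (exp(-4*I*pi/7) + exp(-2*I*pi/7) + 3*exp(4*I*pi/7)) + (exp(-6*I*pi/7) + exp(4*I*pi/7) + 3*exp(6*I*pi/7)) + (3*exp(-6*I*pi/7) + exp(-4*I*pi/7) + exp(6*I*pi/7)) + (3*exp(-4*I*pi/7) + exp(2*I*pi/7) + exp(4*I*pi/7)) + (3*exp(-2*I*pi/7) + exp(-6*I*pi/7) + exp(2*I*pi/7))] = 0/7 = 0
  <chi_rho, chi_5> = (1/7)[1*(5)*conj(1) + 1*(1 + 3*exp(-4*I*pi/7) + exp(6*I*pi/7))*conj(exp(-4*I*pi/7)) + 1*(1 + exp(-2*I*pi/7) + 3*exp(6*I*pi/7))*conj(exp(6*I*pi/7)) + 1*(1 + exp(4*I*pi/7) + 3*exp(2*I*pi/7))*conj(exp(2*I*pi/7)) + 1*(1 + 3*exp(-2*I*pi/7) + exp(-4*I*pi/7))*conj(exp(-2*I*pi/7)) + 1*(1 + 3*exp(-6*I*pi/7) + exp(2*I*pi/7))*conj(exp(-6*I*pi/7)) + 1*(1 + exp(-6*I*pi/7) + 3*exp(4*I*pi/7))*conj(exp(4*I*pi/7))]
      = (1/7)[(5) + (3 + exp(-4*I*pi/7) + exp(4*I*pi/7)) + (3 + exp(-6*I*pi/7) + exp(6*I*pi/7)) + (3 + exp(-2*I*pi/7) + exp(2*I*pi/7)) + (3 + exp(-2*I*pi/7) + exp(2*I*pi/7)) + (3 + exp(-6*I*pi/7) + exp(6*I*pi/7)) + (3 + exp(-4*I*pi/7) + exp(4*I*pi/7))] = 21/7 = 3
  <chi_rho, chi_6> = (1/7)[1*(5)*conj(1) + 1*(1 + 3*exp(-4*I*pi/7) + exp(6*I*pi/7))*conj(exp(-2*I*pi/7)) + 1*(1 + exp(-2*I*pi/7) + 3*exp(6*I*pi/7))*conj(exp(-4*I*pi/7)) + 1*(1 + exp(4*I*pi/7) + 3*exp(2*I*pi/7))*conj(exp(-6*I*pi/7)) + 1*(1 + 3*exp(-2*I*pi/7) + exp(-4*I*pi/7))*conj(exp(6*I*pi/7)) + 1*(1 + 3*exp(-6*I*pi/7) + exp(2*I*pi/7))*conj(exp(4*I*pi/7)) + 1*(1 + exp(-6*I*pi/7) + 3*exp(4*I*pi/7))*conj(exp(2*I*pi/7))]
      = (1/7)[(5) + (3*exp(-2*I*pi/7) + exp(-6*I*pi/7) + exp(2*I*pi/7)) + (3*exp(-4*I*pi/7) + exp(2*I*pi/7) + exp(4*I*pi/7)) + (3*exp(-6*I*pi/7) + exp(-4*I*pi/7) + exp(6*I*pi/7)) + (exp(-6*I*pi/7) + exp(4*I*pi/7) + 3*exp(6*I*pi/7)) + (exp(-4*I*pi/7) + exp(-2*I*pi/7) + 3*exp(4*I*pi/7)) + (exp(-2*I*pi/7) + exp(6*I*pi/7) + 3*exp(2*I*pi/7))] = 0/7 = 0
(Exp terms are combined using exp(i*s)*conj(exp(i*t)) = exp(i*(s-t)), and sums of them are collapsed using the identity that for every m > 1 the m distinct m-th roots of unity sum to 0, e.g. 1 + exp(2*I*pi/3) + exp(-2*I*pi/3) = 0.)
Dimension check: dim(rho) = sum (mult * dim) = 1*1 + 0*1 + 0*1 + 1*1 + 0*1 + 3*1 + 0*1 = 5 = chi_rho(e) = 5.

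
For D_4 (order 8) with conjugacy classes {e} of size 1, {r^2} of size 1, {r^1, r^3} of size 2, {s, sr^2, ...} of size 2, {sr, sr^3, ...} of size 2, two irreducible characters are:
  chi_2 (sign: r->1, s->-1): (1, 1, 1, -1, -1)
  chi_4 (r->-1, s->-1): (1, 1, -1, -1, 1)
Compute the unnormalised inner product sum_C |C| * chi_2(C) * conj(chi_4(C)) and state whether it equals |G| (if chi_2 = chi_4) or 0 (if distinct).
Sum = 0; so <chi_2, chi_4> = 0 (distinct irreducibles are orthogonal).

Solution. Compute term by term over conjugacy classes (|C| * chi_2(C) * conj(chi_4(C))):
  1*(1)*conj(1) + 1*(1)*conj(1) + 2*(1)*conj(-1) + 2*(-1)*conj(-1) + 2*(-1)*conj(1)
  = (1) + (1) + (-2) + (2) + (-2)
  = 0.
Dividing by |G| = 8 gives 0/8 = 0, matching the row-orthogonality relation <chi_2, chi_4> = [chi_2 = chi_4].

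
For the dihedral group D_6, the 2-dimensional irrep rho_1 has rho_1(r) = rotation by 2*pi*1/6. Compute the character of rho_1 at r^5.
chi_{rho_1}(r^5) = 2*cos(2*pi*1*5/6) = 1

Why: rho_1(r^5) is rotation by angle 2*pi*1*5/6, whose trace is 2*cos(2*pi*1*5/6) = 1.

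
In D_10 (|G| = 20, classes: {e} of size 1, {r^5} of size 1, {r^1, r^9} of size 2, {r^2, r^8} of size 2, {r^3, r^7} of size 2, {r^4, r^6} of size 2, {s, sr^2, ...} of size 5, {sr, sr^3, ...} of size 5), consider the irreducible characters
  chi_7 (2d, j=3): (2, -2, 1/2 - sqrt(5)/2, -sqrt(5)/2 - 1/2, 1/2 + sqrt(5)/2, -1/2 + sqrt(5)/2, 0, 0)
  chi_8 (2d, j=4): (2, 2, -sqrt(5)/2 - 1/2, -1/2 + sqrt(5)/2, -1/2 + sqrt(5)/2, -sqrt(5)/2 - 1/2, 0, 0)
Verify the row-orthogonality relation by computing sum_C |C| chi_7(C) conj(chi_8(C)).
Sum = 0; so <chi_7, chi_8> = 0 (distinct irreducibles are orthogonal).

Derivation: Compute term by term over conjugacy classes (|C| * chi_7(C) * conj(chi_8(C))):
  1*(2)*conj(2) + 1*(-2)*conj(2) + 2*(1/2 - sqrt(5)/2)*conj(-sqrt(5)/2 - 1/2) + 2*(-sqrt(5)/2 - 1/2)*conj(-1/2 + sqrt(5)/2) + 2*(1/2 + sqrt(5)/2)*conj(-1/2 + sqrt(5)/2) + 2*(-1/2 + sqrt(5)/2)*conj(-sqrt(5)/2 - 1/2) + 5*(0)*conj(0) + 5*(0)*conj(0)
  = (4) + (-4) + (2) + (-2) + (2) + (-2) + (0) + (0)
  = 0.
Dividing by |G| = 20 gives 0/20 = 0, matching the row-orthogonality relation <chi_7, chi_8> = [chi_7 = chi_8].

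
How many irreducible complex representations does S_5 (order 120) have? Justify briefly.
7

Working: The number of irreducible complex representations of a finite group equals its number of conjugacy classes. Conjugacy classes in S_5 correspond to cycle types, i.e. partitions of 5; there are p(5) = 7 of them, so S_5 (order 120) has exactly 7 irreducible complex representations.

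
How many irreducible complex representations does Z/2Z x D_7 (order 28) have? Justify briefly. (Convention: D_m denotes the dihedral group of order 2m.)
10

Solution. The number of irreducible complex representations of a finite group equals its number of conjugacy classes. For a direct product, #classes(G x H) = #classes(G) * #classes(H). Z/2Z has 2 classes (abelian), D_7 has 5 classes, so 2 * 5 = 10, so Z/2Z x D_7 (order 28) has exactly 10 irreducible complex representations.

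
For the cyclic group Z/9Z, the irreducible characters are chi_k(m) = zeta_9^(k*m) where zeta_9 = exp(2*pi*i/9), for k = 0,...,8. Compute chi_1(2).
chi_1(2) = zeta_9^2 = exp(4*I*pi/9)

Details: chi_1(2) = zeta_9^(1*2) = zeta_9^2. Since zeta_9^9 = 1, this equals zeta_9^2 = exp(2*pi*i*2/9) = exp(4*I*pi/9).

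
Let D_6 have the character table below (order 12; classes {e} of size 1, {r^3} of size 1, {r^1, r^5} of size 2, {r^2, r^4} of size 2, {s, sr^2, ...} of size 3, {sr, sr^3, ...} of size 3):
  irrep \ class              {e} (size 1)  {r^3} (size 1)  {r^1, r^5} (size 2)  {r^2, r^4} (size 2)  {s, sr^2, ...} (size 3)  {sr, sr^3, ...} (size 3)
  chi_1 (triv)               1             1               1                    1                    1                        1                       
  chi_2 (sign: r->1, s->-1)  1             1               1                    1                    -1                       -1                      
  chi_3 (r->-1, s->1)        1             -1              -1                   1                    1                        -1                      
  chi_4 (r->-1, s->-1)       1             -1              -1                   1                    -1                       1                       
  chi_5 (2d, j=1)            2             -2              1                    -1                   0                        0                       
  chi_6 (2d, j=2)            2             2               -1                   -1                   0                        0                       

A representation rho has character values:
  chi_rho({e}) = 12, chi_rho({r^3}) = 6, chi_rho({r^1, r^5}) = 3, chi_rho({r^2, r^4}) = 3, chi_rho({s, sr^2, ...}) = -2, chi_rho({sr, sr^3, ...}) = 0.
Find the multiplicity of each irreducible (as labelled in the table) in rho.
Multiplicities: chi_1: 2, chi_2: 3, chi_3: 0, chi_4: 1, chi_5: 1, chi_6: 2.

Derivation: Use <chi_rho, chi> = (1/|G|) sum_C |C| * chi_rho(C) * conj(chi(C)) with |G| = 12 for each irreducible chi in the table:
  <chi_rho, chi_1> = (1/12)[1*(12)*conj(1) + 1*(6)*conj(1) + 2*(3)*conj(1) + 2*(3)*conj(1) + 3*(-2)*conj(1) + 3*(0)*conj(1)]
      = (1/12)[(12) + (6) + (6) + (6) + (-6) + (0)] = 24/12 = 2
  <chi_rho, chi_2> = (1/12)[1*(12)*conj(1) + 1*(6)*conj(1) + 2*(3)*conj(1) + 2*(3)*conj(1) + 3*(-2)*conj(-1) + 3*(0)*conj(-1)]
      = (1/12)[(12) + (6) + (6) + (6) + (6) + (0)] = 36/12 = 3
  <chi_rho, chi_3> = (1/12)[1*(12)*conj(1) + 1*(6)*conj(-1) + 2*(3)*conj(-1) + 2*(3)*conj(1) + 3*(-2)*conj(1) + 3*(0)*conj(-1)]
      = (1/12)[(12) + (-6) + (-6) + (6) + (-6) + (0)] = 0/12 = 0
  <chi_rho, chi_4> = (1/12)[1*(12)*conj(1) + 1*(6)*conj(-1) + 2*(3)*conj(-1) + 2*(3)*conj(1) + 3*(-2)*conj(-1) + 3*(0)*conj(1)]
      = (1/12)[(12) + (-6) + (-6) + (6) + (6) + (0)] = 12/12 = 1
  <chi_rho, chi_5> = (1/12)[1*(12)*conj(2) + 1*(6)*conj(-2) + 2*(3)*conj(1) + 2*(3)*conj(-1) + 3*(-2)*conj(0) + 3*(0)*conj(0)]
      = (1/12)[(24) + (-12) + (6) + (-6) + (0) + (0)] = 12/12 = 1
  <chi_rho, chi_6> = (1/12)[1*(12)*conj(2) + 1*(6)*conj(2) + 2*(3)*conj(-1) + 2*(3)*conj(-1) + 3*(-2)*conj(0) + 3*(0)*conj(0)]
      = (1/12)[(24) + (12) + (-6) + (-6) + (0) + (0)] = 24/12 = 2
Dimension check: dim(rho) = sum (mult * dim) = 2*1 + 3*1 + 0*1 + 1*1 + 1*2 + 2*2 = 12 = chi_rho(e) = 12.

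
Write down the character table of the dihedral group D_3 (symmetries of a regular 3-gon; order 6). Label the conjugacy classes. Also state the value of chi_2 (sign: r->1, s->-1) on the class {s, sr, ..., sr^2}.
Conjugacy classes: {e} of size 1, {r^1, r^2} of size 2, {s, sr, ..., sr^2} of size 3.
Character table:
  irrep \ class              {e} (size 1)  {r^1, r^2} (size 2)  {s, sr, ..., sr^2} (size 3)
  chi_1 (triv)               1             1                    1                          
  chi_2 (sign: r->1, s->-1)  1             1                    -1                         
  chi_3 (2d, j=1)            2             -1                   0                          

Spot check: chi_2 (sign: r->1, s->-1) on {s, sr, ..., sr^2} = -1.

Justification: D_3 has order 2*3 = 6 with 3 conjugacy classes, hence 3 irreducibles. Sum of squared dims 1 + 1 + 4 = 6 = |G|. Linear characters come from the abelianisation; the 2-dimensional irreps have character r^k -> 2*cos(2*pi*j*k/3), reflections -> 0.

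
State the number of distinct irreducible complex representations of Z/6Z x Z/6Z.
36

Explanation: The number of irreducible complex representations of a finite group equals its number of conjugacy classes. Z/6Z x Z/6Z is abelian of order 36, so every element is its own conjugacy class: 36 classes, so Z/6Z x Z/6Z (order 36) has exactly 36 irreducible complex representations.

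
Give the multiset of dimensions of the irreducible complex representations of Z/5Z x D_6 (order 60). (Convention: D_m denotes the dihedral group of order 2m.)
Dimensions: 1, 1, 1, 1, 1, 1, 1, 1, 1, 1, 1, 1, 1, 1, 1, 1, 1, 1, 1, 1, 2, 2, 2, 2, 2, 2, 2, 2, 2, 2

Reasoning: There are 30 irreducibles (= number of conjugacy classes). Their dimensions d_i satisfy sum d_i^2 = |G| = 60: 1 + 1 + 1 + 1 + 1 + 1 + 1 + 1 + 1 + 1 + 1 + 1 + 1 + 1 + 1 + 1 + 1 + 1 + 1 + 1 + 4 + 4 + 4 + 4 + 4 + 4 + 4 + 4 + 4 + 4 = 60. (For the product with Z/5Z: each of the 5 1-dim characters of Z/5Z tensors with each irrep of D_6, giving 5 copies of each D_6-dimension.)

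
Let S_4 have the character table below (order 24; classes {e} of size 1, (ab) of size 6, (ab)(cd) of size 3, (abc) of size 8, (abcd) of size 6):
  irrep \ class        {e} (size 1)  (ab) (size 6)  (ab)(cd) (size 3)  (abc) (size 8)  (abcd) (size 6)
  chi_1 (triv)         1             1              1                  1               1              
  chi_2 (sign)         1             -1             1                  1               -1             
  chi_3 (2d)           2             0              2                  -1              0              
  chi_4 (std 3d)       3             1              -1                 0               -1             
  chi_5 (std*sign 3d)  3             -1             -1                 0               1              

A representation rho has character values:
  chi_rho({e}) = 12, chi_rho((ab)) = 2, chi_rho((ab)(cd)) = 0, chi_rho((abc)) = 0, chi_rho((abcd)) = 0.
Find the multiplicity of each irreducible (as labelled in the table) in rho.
Multiplicities: chi_1: 1, chi_2: 0, chi_3: 1, chi_4: 2, chi_5: 1.

Derivation: Use <chi_rho, chi> = (1/|G|) sum_C |C| * chi_rho(C) * conj(chi(C)) with |G| = 24 for each irreducible chi in the table:
  <chi_rho, chi_1> = (1/24)[1*(12)*conj(1) + 6*(2)*conj(1) + 3*(0)*conj(1) + 8*(0)*conj(1) + 6*(0)*conj(1)]
      = (1/24)[(12) + (12) + (0) + (0) + (0)] = 24/24 = 1
  <chi_rho, chi_2> = (1/24)[1*(12)*conj(1) + 6*(2)*conj(-1) + 3*(0)*conj(1) + 8*(0)*conj(1) + 6*(0)*conj(-1)]
      = (1/24)[(12) + (-12) + (0) + (0) + (0)] = 0/24 = 0
  <chi_rho, chi_3> = (1/24)[1*(12)*conj(2) + 6*(2)*conj(0) + 3*(0)*conj(2) + 8*(0)*conj(-1) + 6*(0)*conj(0)]
      = (1/24)[(24) + (0) + (0) + (0) + (0)] = 24/24 = 1
  <chi_rho, chi_4> = (1/24)[1*(12)*conj(3) + 6*(2)*conj(1) + 3*(0)*conj(-1) + 8*(0)*conj(0) + 6*(0)*conj(-1)]
      = (1/24)[(36) + (12) + (0) + (0) + (0)] = 48/24 = 2
  <chi_rho, chi_5> = (1/24)[1*(12)*conj(3) + 6*(2)*conj(-1) + 3*(0)*conj(-1) + 8*(0)*conj(0) + 6*(0)*conj(1)]
      = (1/24)[(36) + (-12) + (0) + (0) + (0)] = 24/24 = 1
Dimension check: dim(rho) = sum (mult * dim) = 1*1 + 0*1 + 1*2 + 2*3 + 1*3 = 12 = chi_rho(e) = 12.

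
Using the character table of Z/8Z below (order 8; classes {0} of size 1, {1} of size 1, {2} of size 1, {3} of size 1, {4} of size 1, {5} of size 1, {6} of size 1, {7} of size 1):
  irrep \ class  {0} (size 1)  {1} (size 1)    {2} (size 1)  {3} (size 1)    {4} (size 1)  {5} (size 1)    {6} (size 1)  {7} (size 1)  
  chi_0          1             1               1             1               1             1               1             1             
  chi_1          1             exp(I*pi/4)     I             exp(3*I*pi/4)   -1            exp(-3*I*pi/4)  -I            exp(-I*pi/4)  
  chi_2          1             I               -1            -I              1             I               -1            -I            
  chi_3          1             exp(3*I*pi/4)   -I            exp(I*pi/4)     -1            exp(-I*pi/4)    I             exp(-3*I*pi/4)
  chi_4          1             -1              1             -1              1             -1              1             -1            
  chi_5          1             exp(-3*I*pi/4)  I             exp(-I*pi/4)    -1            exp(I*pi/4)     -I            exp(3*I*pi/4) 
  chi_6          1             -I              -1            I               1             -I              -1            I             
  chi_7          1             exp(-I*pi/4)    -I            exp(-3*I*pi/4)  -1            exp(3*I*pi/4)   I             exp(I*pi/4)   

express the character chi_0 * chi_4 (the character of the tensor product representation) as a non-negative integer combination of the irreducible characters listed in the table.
chi_0 tensor chi_4 = chi_4 (all other irreducibles have multiplicity 0).

Justification: The character of a tensor product is the pointwise product (chi_0 * chi_4)(C) = chi_0(C) * chi_4(C):
  {0}: (1)*(1), {1}: (1)*(-1), {2}: (1)*(1), {3}: (1)*(-1), {4}: (1)*(1), {5}: (1)*(-1), {6}: (1)*(1), {7}: (1)*(-1)
so (chi_0 * chi_4) takes values
  {0} -> 1, {1} -> -1, {2} -> 1, {3} -> -1, {4} -> 1, {5} -> -1, {6} -> 1, {7} -> -1.
Now take the inner product of this character with each irreducible chi from the table, <chi_0*chi_4, chi> = (1/8) sum_C |C| (chi_0*chi_4)(C) conj(chi(C)):
  <chi_0*chi_4, chi_0> = (1/8)[1*(1)*conj(1) + 1*(-1)*conj(1) + 1*(1)*conj(1) + 1*(-1)*conj(1) + 1*(1)*conj(1) + 1*(-1)*conj(1) + 1*(1)*conj(1) + 1*(-1)*conj(1)]
      = (1/8)[(1) + (-1) + (1) + (-1) + (1) + (-1) + (1) + (-1)] = 0/8 = 0
  <chi_0*chi_4, chi_1> = (1/8)[1*(1)*conj(1) + 1*(-1)*conj(exp(I*pi/4)) + 1*(1)*conj(I) + 1*(-1)*conj(exp(3*I*pi/4)) + 1*(1)*conj(-1) + 1*(-1)*conj(exp(-3*I*pi/4)) + 1*(1)*conj(-I) + 1*(-1)*conj(exp(-I*pi/4))]
      = (1/8)[(1) + (-exp(-I*pi/4)) + (-I) + (-exp(-3*I*pi/4)) + (-1) + (-exp(3*I*pi/4)) + (I) + (-exp(I*pi/4))] = 0/8 = 0
  <chi_0*chi_4, chi_2> = (1/8)[1*(1)*conj(1) + 1*(-1)*conj(I) + 1*(1)*conj(-1) + 1*(-1)*conj(-I) + 1*(1)*conj(1) + 1*(-1)*conj(I) + 1*(1)*conj(-1) + 1*(-1)*conj(-I)]
      = (1/8)[(1) + (I) + (-1) + (-I) + (1) + (I) + (-1) + (-I)] = 0/8 = 0
  <chi_0*chi_4, chi_3> = (1/8)[1*(1)*conj(1) + 1*(-1)*conj(exp(3*I*pi/4)) + 1*(1)*conj(-I) + 1*(-1)*conj(exp(I*pi/4)) + 1*(1)*conj(-1) + 1*(-1)*conj(exp(-I*pi/4)) + 1*(1)*conj(I) + 1*(-1)*conj(exp(-3*I*pi/4))]
      = (1/8)[(1) + (-exp(-3*I*pi/4)) + (I) + (-exp(-I*pi/4)) + (-1) + (-exp(I*pi/4)) + (-I) + (-exp(3*I*pi/4))] = 0/8 = 0
  <chi_0*chi_4, chi_4> = (1/8)[1*(1)*conj(1) + 1*(-1)*conj(-1) + 1*(1)*conj(1) + 1*(-1)*conj(-1) + 1*(1)*conj(1) + 1*(-1)*conj(-1) + 1*(1)*conj(1) + 1*(-1)*conj(-1)]
      = (1/8)[(1) + (1) + (1) + (1) + (1) + (1) + (1) + (1)] = 8/8 = 1
  <chi_0*chi_4, chi_5> = (1/8)[1*(1)*conj(1) + 1*(-1)*conj(exp(-3*I*pi/4)) + 1*(1)*conj(I) + 1*(-1)*conj(exp(-I*pi/4)) + 1*(1)*conj(-1) + 1*(-1)*conj(exp(I*pi/4)) + 1*(1)*conj(-I) + 1*(-1)*conj(exp(3*I*pi/4))]
      = (1/8)[(1) + (-exp(3*I*pi/4)) + (-I) + (-exp(I*pi/4)) + (-1) + (-exp(-I*pi/4)) + (I) + (-exp(-3*I*pi/4))] = 0/8 = 0
  <chi_0*chi_4, chi_6> = (1/8)[1*(1)*conj(1) + 1*(-1)*conj(-I) + 1*(1)*conj(-1) + 1*(-1)*conj(I) + 1*(1)*conj(1) + 1*(-1)*conj(-I) + 1*(1)*conj(-1) + 1*(-1)*conj(I)]
      = (1/8)[(1) + (-I) + (-1) + (I) + (1) + (-I) + (-1) + (I)] = 0/8 = 0
  <chi_0*chi_4, chi_7> = (1/8)[1*(1)*conj(1) + 1*(-1)*conj(exp(-I*pi/4)) + 1*(1)*conj(-I) + 1*(-1)*conj(exp(-3*I*pi/4)) + 1*(1)*conj(-1) + 1*(-1)*conj(exp(3*I*pi/4)) + 1*(1)*conj(I) + 1*(-1)*conj(exp(I*pi/4))]
      = (1/8)[(1) + (-exp(I*pi/4)) + (I) + (-exp(3*I*pi/4)) + (-1) + (-exp(-3*I*pi/4)) + (-I) + (-exp(-I*pi/4))] = 0/8 = 0
(Exp terms are combined using exp(i*s)*conj(exp(i*t)) = exp(i*(s-t)), and sums of them are collapsed using the identity that for every m > 1 the m distinct m-th roots of unity sum to 0, e.g. 1 + exp(2*I*pi/3) + exp(-2*I*pi/3) = 0.)
Hence the multiplicities are chi_4: 1. Dimension check: dim(chi_0)*dim(chi_4) = 1*1 = 1 and sum (mult * dim) = 1*1 = 1.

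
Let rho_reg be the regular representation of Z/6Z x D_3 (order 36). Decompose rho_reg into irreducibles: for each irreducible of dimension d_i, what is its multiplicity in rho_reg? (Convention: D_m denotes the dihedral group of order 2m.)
Each irreducible V_i of dimension d_i appears with multiplicity d_i, i.e. rho_reg = (direct sum over all irreducibles V_i) d_i V_i. The irreducible dimensions for Z/6Z x D_3 are 1, 1, 1, 1, 1, 1, 1, 1, 1, 1, 1, 1, 2, 2, 2, 2, 2, 2: 12 irreducibles of dimension 1, each with multiplicity 1; 6 irreducibles of dimension 2, each with multiplicity 2. Total dimension 12*1*1 + 6*2*2 = 36 = |G|.

Details: General theorem: in the regular representation of a finite group G, each irreducible appears with multiplicity equal to its dimension. Check: dim(rho_reg) = sum d_i^2 = 1 + 1 + 1 + 1 + 1 + 1 + 1 + 1 + 1 + 1 + 1 + 1 + 4 + 4 + 4 + 4 + 4 + 4 = 36 = |G|.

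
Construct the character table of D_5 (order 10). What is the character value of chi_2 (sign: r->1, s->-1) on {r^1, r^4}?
Conjugacy classes: {e} of size 1, {r^1, r^4} of size 2, {r^2, r^3} of size 2, {s, sr, ..., sr^4} of size 5.
Character table:
  irrep \ class              {e} (size 1)  {r^1, r^4} (size 2)  {r^2, r^3} (size 2)  {s, sr, ..., sr^4} (size 5)
  chi_1 (triv)               1             1                    1                    1                          
  chi_2 (sign: r->1, s->-1)  1             1                    1                    -1                         
  chi_3 (2d, j=1)            2             -1/2 + sqrt(5)/2     -sqrt(5)/2 - 1/2     0                          
  chi_4 (2d, j=2)            2             -sqrt(5)/2 - 1/2     -1/2 + sqrt(5)/2     0                          

Spot check: chi_2 (sign: r->1, s->-1) on {r^1, r^4} = 1.

D_5 has order 2*5 = 10 with 4 conjugacy classes, hence 4 irreducibles. Sum of squared dims 1 + 1 + 4 + 4 = 10 = |G|. Linear characters come from the abelianisation; the 2-dimensional irreps have character r^k -> 2*cos(2*pi*j*k/5), reflections -> 0.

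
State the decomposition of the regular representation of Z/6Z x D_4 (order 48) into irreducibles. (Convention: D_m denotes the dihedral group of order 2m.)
Each irreducible V_i of dimension d_i appears with multiplicity d_i, i.e. rho_reg = (direct sum over all irreducibles V_i) d_i V_i. The irreducible dimensions for Z/6Z x D_4 are 1, 1, 1, 1, 1, 1, 1, 1, 1, 1, 1, 1, 1, 1, 1, 1, 1, 1, 1, 1, 1, 1, 1, 1, 2, 2, 2, 2, 2, 2: 24 irreducibles of dimension 1, each with multiplicity 1; 6 irreducibles of dimension 2, each with multiplicity 2. Total dimension 24*1*1 + 6*2*2 = 48 = |G|.

Argument: General theorem: in the regular representation of a finite group G, each irreducible appears with multiplicity equal to its dimension. Check: dim(rho_reg) = sum d_i^2 = 1 + 1 + 1 + 1 + 1 + 1 + 1 + 1 + 1 + 1 + 1 + 1 + 1 + 1 + 1 + 1 + 1 + 1 + 1 + 1 + 1 + 1 + 1 + 1 + 4 + 4 + 4 + 4 + 4 + 4 = 48 = |G|.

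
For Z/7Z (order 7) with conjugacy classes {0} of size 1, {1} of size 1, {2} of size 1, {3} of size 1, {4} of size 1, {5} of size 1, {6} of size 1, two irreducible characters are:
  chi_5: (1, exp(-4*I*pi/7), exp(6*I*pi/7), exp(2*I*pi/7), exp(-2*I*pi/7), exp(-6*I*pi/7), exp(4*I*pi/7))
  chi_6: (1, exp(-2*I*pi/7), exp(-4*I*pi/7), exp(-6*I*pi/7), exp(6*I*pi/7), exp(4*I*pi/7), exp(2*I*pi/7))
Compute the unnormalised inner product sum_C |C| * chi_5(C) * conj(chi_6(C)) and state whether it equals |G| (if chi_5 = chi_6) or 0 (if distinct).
Sum = 0; so <chi_5, chi_6> = 0 (distinct irreducibles are orthogonal).

Derivation: Compute term by term over conjugacy classes (|C| * chi_5(C) * conj(chi_6(C))):
  1*(1)*conj(1) + 1*(exp(-4*I*pi/7))*conj(exp(-2*I*pi/7)) + 1*(exp(6*I*pi/7))*conj(exp(-4*I*pi/7)) + 1*(exp(2*I*pi/7))*conj(exp(-6*I*pi/7)) + 1*(exp(-2*I*pi/7))*conj(exp(6*I*pi/7)) + 1*(exp(-6*I*pi/7))*conj(exp(4*I*pi/7)) + 1*(exp(4*I*pi/7))*conj(exp(2*I*pi/7))
  = (1) + (exp(-2*I*pi/7)) + (exp(-4*I*pi/7)) + (exp(-6*I*pi/7)) + (exp(6*I*pi/7)) + (exp(4*I*pi/7)) + (exp(2*I*pi/7))
  = 0.
(Exp terms are combined using exp(i*s)*conj(exp(i*t)) = exp(i*(s-t)), and sums of them are collapsed using the identity that for every m > 1 the m distinct m-th roots of unity sum to 0, e.g. 1 + exp(2*I*pi/3) + exp(-2*I*pi/3) = 0.)
Dividing by |G| = 7 gives 0/7 = 0, matching the row-orthogonality relation <chi_5, chi_6> = [chi_5 = chi_6].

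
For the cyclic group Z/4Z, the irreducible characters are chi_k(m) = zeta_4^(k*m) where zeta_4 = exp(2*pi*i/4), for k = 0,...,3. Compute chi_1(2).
chi_1(2) = zeta_4^2 = -1

chi_1(2) = zeta_4^(1*2) = zeta_4^2. Since zeta_4^4 = 1, this equals zeta_4^2 = exp(2*pi*i*2/4) = -1.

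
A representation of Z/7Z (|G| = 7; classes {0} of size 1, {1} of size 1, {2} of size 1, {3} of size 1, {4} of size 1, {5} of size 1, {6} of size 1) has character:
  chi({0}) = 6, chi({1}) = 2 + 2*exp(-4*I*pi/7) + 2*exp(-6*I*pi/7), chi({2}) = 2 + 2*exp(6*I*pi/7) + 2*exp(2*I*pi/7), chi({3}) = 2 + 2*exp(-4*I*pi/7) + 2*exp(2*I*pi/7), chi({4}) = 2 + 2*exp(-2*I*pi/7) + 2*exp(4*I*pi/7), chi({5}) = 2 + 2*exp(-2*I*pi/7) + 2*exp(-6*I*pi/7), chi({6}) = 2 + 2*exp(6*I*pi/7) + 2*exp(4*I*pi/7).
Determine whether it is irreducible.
Not irreducible (reducible): <chi, chi> = 12 > 1.

Working: <chi, chi> = (1/|G|) sum_C |C| * |chi(C)|^2 = (1/7)[1*|6|^2 + 1*|2 + 2*exp(-4*I*pi/7) + 2*exp(-6*I*pi/7)|^2 + 1*|2 + 2*exp(6*I*pi/7) + 2*exp(2*I*pi/7)|^2 + 1*|2 + 2*exp(-4*I*pi/7) + 2*exp(2*I*pi/7)|^2 + 1*|2 + 2*exp(-2*I*pi/7) + 2*exp(4*I*pi/7)|^2 + 1*|2 + 2*exp(-2*I*pi/7) + 2*exp(-6*I*pi/7)|^2 + 1*|2 + 2*exp(6*I*pi/7) + 2*exp(4*I*pi/7)|^2]
  = (1/7)[(36) + (8) + (8) + (8) + (8) + (8) + (8)] = 84/7 = 12.
(Exp terms are combined using exp(i*s)*conj(exp(i*t)) = exp(i*(s-t)), and sums of them are collapsed using the identity that for every m > 1 the m distinct m-th roots of unity sum to 0, e.g. 1 + exp(2*I*pi/3) + exp(-2*I*pi/3) = 0.)
A character is irreducible iff <chi, chi> = 1, so this representation is reducible.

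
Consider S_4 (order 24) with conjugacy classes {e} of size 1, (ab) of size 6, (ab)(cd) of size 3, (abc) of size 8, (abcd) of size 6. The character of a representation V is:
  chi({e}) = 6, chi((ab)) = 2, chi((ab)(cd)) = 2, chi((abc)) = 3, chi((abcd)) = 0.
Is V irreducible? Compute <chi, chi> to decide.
Not irreducible (reducible): <chi, chi> = 6 > 1.

Derivation: <chi, chi> = (1/|G|) sum_C |C| * |chi(C)|^2 = (1/24)[1*|6|^2 + 6*|2|^2 + 3*|2|^2 + 8*|3|^2 + 6*|0|^2]
  = (1/24)[(36) + (24) + (12) + (72) + (0)] = 144/24 = 6.
A character is irreducible iff <chi, chi> = 1, so this representation is reducible.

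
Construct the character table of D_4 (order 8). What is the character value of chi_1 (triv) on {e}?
Conjugacy classes: {e} of size 1, {r^2} of size 1, {r^1, r^3} of size 2, {s, sr^2, ...} of size 2, {sr, sr^3, ...} of size 2.
Character table:
  irrep \ class              {e} (size 1)  {r^2} (size 1)  {r^1, r^3} (size 2)  {s, sr^2, ...} (size 2)  {sr, sr^3, ...} (size 2)
  chi_1 (triv)               1             1               1                    1                        1                       
  chi_2 (sign: r->1, s->-1)  1             1               1                    -1                       -1                      
  chi_3 (r->-1, s->1)        1             1               -1                   1                        -1                      
  chi_4 (r->-1, s->-1)       1             1               -1                   -1                       1                       
  chi_5 (2d, j=1)            2             -2              0                    0                        0                       

Spot check: chi_1 (triv) on {e} = 1.

D_4 has order 2*4 = 8 with 5 conjugacy classes, hence 5 irreducibles. Sum of squared dims 1 + 1 + 1 + 1 + 4 = 8 = |G|. Linear characters come from the abelianisation; the 2-dimensional irreps have character r^k -> 2*cos(2*pi*j*k/4), reflections -> 0.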